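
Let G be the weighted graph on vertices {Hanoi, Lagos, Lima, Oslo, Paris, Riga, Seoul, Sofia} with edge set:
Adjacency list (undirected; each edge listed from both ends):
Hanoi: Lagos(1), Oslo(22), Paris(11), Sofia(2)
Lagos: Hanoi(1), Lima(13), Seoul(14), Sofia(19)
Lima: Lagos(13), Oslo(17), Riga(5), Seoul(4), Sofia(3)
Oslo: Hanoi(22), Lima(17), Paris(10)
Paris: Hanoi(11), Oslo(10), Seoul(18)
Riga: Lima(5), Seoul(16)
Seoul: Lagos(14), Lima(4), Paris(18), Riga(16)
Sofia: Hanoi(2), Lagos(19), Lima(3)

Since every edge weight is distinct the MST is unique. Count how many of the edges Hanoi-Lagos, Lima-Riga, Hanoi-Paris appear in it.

Sort edges by weight, then run Kruskal:
Hanoi-Lagos (1): add — endpoints in different components.
Hanoi-Sofia (2): add — endpoints in different components.
Lima-Sofia (3): add — endpoints in different components.
Lima-Seoul (4): add — endpoints in different components.
Lima-Riga (5): add — endpoints in different components.
Oslo-Paris (10): add — endpoints in different components.
Hanoi-Paris (11): add — endpoints in different components.
MST edge set: {Hanoi-Lagos, Hanoi-Sofia, Lima-Sofia, Lima-Seoul, Lima-Riga, Oslo-Paris, Hanoi-Paris}.
Of the listed edges, {Hanoi-Lagos, Lima-Riga, Hanoi-Paris} are in the MST → 3.

3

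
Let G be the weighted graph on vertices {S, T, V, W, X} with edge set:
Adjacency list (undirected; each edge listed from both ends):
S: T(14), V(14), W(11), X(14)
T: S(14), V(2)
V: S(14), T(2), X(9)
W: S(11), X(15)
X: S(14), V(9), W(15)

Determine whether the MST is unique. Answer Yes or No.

No

Kruskal's algorithm — process edges by increasing weight (ties by edge label):
T-V (2): add — endpoints in different components.
V-X (9): add — endpoints in different components.
S-W (11): add — endpoints in different components.
S-T (14): add — endpoints in different components.
Non-tree edge S-X has weight 14, equal to the heaviest edge on its tree cycle — swapping gives another MST of the same weight. Not unique.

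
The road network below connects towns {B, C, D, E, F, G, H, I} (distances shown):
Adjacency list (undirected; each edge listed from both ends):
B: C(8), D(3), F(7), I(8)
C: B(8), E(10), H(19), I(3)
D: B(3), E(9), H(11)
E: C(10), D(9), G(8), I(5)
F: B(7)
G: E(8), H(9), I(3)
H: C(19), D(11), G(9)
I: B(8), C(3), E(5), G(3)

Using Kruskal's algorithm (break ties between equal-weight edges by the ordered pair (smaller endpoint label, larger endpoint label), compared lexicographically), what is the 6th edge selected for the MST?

Kruskal's algorithm — process edges by increasing weight (ties by edge label):
B-D (3): add — endpoints in different components.
C-I (3): add — endpoints in different components.
G-I (3): add — endpoints in different components.
E-I (5): add — endpoints in different components.
B-F (7): add — endpoints in different components.
B-C (8): add — endpoints in different components.
B-I (8): skip — B and I already connected.
E-G (8): skip — E and G already connected.
D-E (9): skip — D and E already connected.
G-H (9): add — endpoints in different components.
The 6th edge added is B-C.

B-C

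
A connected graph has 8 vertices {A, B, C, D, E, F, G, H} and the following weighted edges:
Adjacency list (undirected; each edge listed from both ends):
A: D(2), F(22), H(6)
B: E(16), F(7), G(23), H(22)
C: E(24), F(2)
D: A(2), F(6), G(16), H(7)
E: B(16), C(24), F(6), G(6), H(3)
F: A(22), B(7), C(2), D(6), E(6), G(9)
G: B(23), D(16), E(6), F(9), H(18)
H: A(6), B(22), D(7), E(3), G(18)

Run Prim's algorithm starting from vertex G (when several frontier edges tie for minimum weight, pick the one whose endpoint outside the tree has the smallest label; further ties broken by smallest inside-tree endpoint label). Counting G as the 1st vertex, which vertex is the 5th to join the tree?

Grow the tree from G using Prim:
Step 1: cheapest edge leaving the tree is E G (6); add E.
Step 2: cheapest edge leaving the tree is E H (3); add H.
Step 3: cheapest edge leaving the tree is A H (6); add A.
Step 4: cheapest edge leaving the tree is A D (2); add D.
Step 5: cheapest edge leaving the tree is D F (6); add F.
Step 6: cheapest edge leaving the tree is C F (2); add C.
Step 7: cheapest edge leaving the tree is B F (7); add B.
Vertex order: G, E, H, A, D, F, C, B. The 5th vertex is D.

D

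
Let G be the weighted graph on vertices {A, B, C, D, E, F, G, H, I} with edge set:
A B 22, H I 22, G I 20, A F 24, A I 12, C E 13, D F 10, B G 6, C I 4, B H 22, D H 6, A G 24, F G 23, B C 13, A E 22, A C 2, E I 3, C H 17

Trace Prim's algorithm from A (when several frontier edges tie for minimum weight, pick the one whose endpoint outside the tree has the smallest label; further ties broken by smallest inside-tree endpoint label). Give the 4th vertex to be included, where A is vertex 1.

Prim's algorithm from A:
Step 1: cheapest edge leaving the tree is A C (2); add C.
Step 2: cheapest edge leaving the tree is C I (4); add I.
Step 3: cheapest edge leaving the tree is E I (3); add E.
Step 4: cheapest edge leaving the tree is B C (13); add B.
Step 5: cheapest edge leaving the tree is B G (6); add G.
Step 6: cheapest edge leaving the tree is C H (17); add H.
Step 7: cheapest edge leaving the tree is D H (6); add D.
Step 8: cheapest edge leaving the tree is D F (10); add F.
Vertex order: A, C, I, E, B, G, H, D, F. The 4th vertex is E.

E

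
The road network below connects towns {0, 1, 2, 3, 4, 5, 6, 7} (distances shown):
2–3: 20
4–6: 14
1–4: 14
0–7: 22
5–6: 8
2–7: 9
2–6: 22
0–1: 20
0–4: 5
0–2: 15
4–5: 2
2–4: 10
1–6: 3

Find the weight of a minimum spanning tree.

57

Kruskal: consider edges lightest-first.
4–5 (2): add — endpoints in different components.
1–6 (3): add — endpoints in different components.
0–4 (5): add — endpoints in different components.
5–6 (8): add — endpoints in different components.
2–7 (9): add — endpoints in different components.
2–4 (10): add — endpoints in different components.
1–4 (14): skip — 1 and 4 already connected.
4–6 (14): skip — 4 and 6 already connected.
0–2 (15): skip — 0 and 2 already connected.
0–1 (20): skip — 0 and 1 already connected.
2–3 (20): add — endpoints in different components.
MST edges: 4–5, 1–6, 0–4, 5–6, 2–7, 2–4, 2–3; total weight 2+3+5+8+9+10+20 = 57.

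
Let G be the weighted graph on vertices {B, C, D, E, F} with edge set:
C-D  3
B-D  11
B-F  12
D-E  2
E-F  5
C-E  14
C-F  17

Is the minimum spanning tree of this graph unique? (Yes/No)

Kruskal's algorithm — process edges by increasing weight (ties by edge label):
D-E (2): add. Components now {B} {C} {D,E} {F}
C-D (3): add. Components now {B} {C,D,E} {F}
E-F (5): add. Components now {B} {C,D,E,F}
B-D (11): add. Components now {B,C,D,E,F}
Every non-tree edge has weight strictly greater than the heaviest edge on the tree path between its endpoints, so the MST is unique.

Yes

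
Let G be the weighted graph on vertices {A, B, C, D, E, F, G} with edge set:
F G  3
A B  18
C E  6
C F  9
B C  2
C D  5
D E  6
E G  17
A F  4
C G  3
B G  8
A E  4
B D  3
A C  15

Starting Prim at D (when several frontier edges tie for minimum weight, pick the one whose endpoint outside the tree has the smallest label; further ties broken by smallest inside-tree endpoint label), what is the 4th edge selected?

Prim's algorithm from D:
Step 1: frontier [B D 3, C D 5, D E 6] → take B D (3); add B.
Step 2: frontier [B C 2, B G 8, A B 18, C D 5, D E 6] → take B C (2); add C.
Step 3: frontier [B G 8, A B 18, C G 3, C E 6, C F 9, A C 15, D E 6] → take C G (3); add G.
Step 4: frontier [A B 18, C E 6, C F 9, A C 15, D E 6, F G 3, E G 17] → take F G (3); add F.
Step 5: frontier [A B 18, C E 6, A C 15, D E 6, A F 4, E G 17] → take A F (4); add A.
Step 6: frontier [A E 4, C E 6, D E 6, E G 17] → take A E (4); add E.
The 4th edge added is F G.

F-G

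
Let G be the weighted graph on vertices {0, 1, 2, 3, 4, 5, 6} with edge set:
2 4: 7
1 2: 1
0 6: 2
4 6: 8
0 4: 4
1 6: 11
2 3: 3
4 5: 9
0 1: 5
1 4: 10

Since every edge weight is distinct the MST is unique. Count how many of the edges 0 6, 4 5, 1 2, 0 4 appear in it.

4

Sort edges by weight, then run Kruskal:
1 2 (1): add. Components now {0} {1,2} {3} {4} {5} {6}
0 6 (2): add. Components now {0,6} {1,2} {3} {4} {5}
2 3 (3): add. Components now {0,6} {1,2,3} {4} {5}
0 4 (4): add. Components now {0,4,6} {1,2,3} {5}
0 1 (5): add. Components now {0,1,2,3,4,6} {5}
2 4 (7): skip — 2 and 4 already connected.
4 6 (8): skip — 4 and 6 already connected.
4 5 (9): add. Components now {0,1,2,3,4,5,6}
MST edge set: {1 2, 0 6, 2 3, 0 4, 0 1, 4 5}.
Of the listed edges, {0 6, 4 5, 1 2, 0 4} are in the MST → 4.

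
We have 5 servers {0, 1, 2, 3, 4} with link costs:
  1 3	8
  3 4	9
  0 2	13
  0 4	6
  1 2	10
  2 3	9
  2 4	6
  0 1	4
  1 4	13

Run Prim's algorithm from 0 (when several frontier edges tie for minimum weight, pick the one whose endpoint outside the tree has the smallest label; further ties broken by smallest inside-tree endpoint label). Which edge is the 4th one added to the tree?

Prim, starting at 0.
Step 1: cheapest edge leaving the tree is 0 1 (4); add 1.
Step 2: cheapest edge leaving the tree is 0 4 (6); add 4.
Step 3: cheapest edge leaving the tree is 2 4 (6); add 2.
Step 4: cheapest edge leaving the tree is 1 3 (8); add 3.
The 4th edge added is 1 3.

1-3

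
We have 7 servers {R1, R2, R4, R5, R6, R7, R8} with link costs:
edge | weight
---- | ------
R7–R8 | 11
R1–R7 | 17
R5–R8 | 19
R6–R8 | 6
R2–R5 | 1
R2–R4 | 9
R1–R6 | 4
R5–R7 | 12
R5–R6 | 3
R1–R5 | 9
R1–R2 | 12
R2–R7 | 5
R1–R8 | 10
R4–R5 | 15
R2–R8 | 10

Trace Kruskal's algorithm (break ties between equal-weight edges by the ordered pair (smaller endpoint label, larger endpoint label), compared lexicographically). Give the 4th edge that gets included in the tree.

R2-R7

Kruskal: consider edges lightest-first.
R2–R5 (1): add — endpoints in different components.
R5–R6 (3): add — endpoints in different components.
R1–R6 (4): add — endpoints in different components.
R2–R7 (5): add — endpoints in different components.
R6–R8 (6): add — endpoints in different components.
R1–R5 (9): skip — R5 and R1 already connected.
R2–R4 (9): add — endpoints in different components.
The 4th edge added is R2–R7.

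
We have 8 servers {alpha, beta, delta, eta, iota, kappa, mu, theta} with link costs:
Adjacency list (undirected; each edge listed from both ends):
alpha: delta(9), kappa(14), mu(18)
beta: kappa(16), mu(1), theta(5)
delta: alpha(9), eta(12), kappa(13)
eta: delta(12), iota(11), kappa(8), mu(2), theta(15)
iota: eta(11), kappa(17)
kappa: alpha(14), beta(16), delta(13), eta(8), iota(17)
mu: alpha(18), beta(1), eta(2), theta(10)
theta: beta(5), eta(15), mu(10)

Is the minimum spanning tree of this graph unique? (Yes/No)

Kruskal's algorithm — process edges by increasing weight (ties by edge label):
beta-mu (1): add — endpoints in different components.
eta-mu (2): add — endpoints in different components.
beta-theta (5): add — endpoints in different components.
eta-kappa (8): add — endpoints in different components.
alpha-delta (9): add — endpoints in different components.
mu-theta (10): skip — mu and theta already connected.
eta-iota (11): add — endpoints in different components.
delta-eta (12): add — endpoints in different components.
Every non-tree edge has weight strictly greater than the heaviest edge on the tree path between its endpoints, so the MST is unique.

Yes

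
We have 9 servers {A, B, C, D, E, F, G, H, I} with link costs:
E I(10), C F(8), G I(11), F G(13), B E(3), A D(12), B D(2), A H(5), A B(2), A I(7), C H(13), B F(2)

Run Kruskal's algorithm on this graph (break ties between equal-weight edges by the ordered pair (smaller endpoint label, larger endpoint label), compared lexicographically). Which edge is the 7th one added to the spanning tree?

Kruskal: consider edges lightest-first.
A B (2): add — endpoints in different components.
B D (2): add — endpoints in different components.
B F (2): add — endpoints in different components.
B E (3): add — endpoints in different components.
A H (5): add — endpoints in different components.
A I (7): add — endpoints in different components.
C F (8): add — endpoints in different components.
E I (10): skip — E and I already connected.
G I (11): add — endpoints in different components.
The 7th edge added is C F.

C-F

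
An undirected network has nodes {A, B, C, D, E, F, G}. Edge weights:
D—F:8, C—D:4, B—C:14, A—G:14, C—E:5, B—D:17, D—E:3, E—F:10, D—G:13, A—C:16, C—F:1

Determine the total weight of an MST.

49

Prim's algorithm from F:
Step 1: cheapest edge leaving the tree is C—F (1); add C.
Step 2: cheapest edge leaving the tree is C—D (4); add D.
Step 3: cheapest edge leaving the tree is D—E (3); add E.
Step 4: cheapest edge leaving the tree is D—G (13); add G.
Step 5: cheapest edge leaving the tree is A—G (14); add A.
Step 6: cheapest edge leaving the tree is B—C (14); add B.
MST edges: C—F, C—D, D—E, D—G, A—G, B—C; total weight 1+4+3+13+14+14 = 49.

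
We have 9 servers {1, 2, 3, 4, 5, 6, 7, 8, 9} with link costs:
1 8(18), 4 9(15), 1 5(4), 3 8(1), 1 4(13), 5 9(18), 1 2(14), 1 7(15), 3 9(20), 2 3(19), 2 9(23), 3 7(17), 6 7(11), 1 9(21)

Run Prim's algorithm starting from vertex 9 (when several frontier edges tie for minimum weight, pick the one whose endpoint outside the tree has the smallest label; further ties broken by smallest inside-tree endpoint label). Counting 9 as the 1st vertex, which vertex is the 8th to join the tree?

Grow the tree from 9 using Prim:
Step 1: cheapest edge leaving the tree is 4 9 (15); add 4.
Step 2: cheapest edge leaving the tree is 1 4 (13); add 1.
Step 3: cheapest edge leaving the tree is 1 5 (4); add 5.
Step 4: cheapest edge leaving the tree is 1 2 (14); add 2.
Step 5: cheapest edge leaving the tree is 1 7 (15); add 7.
Step 6: cheapest edge leaving the tree is 6 7 (11); add 6.
Step 7: cheapest edge leaving the tree is 3 7 (17); add 3.
Step 8: cheapest edge leaving the tree is 3 8 (1); add 8.
Vertex order: 9, 4, 1, 5, 2, 7, 6, 3, 8. The 8th vertex is 3.

3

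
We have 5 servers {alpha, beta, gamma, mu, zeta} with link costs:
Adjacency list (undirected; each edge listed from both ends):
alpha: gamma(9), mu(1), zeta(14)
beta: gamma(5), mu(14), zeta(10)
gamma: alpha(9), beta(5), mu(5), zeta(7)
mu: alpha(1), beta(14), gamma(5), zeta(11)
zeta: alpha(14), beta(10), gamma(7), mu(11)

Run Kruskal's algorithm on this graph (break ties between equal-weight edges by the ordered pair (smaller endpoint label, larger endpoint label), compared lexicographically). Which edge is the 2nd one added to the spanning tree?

Sort edges by weight, then run Kruskal:
alpha mu (1): add. Components now {beta} {alpha,mu} {zeta} {gamma}
beta gamma (5): add. Components now {beta,gamma} {alpha,mu} {zeta}
gamma mu (5): add. Components now {alpha,beta,gamma,mu} {zeta}
gamma zeta (7): add. Components now {alpha,beta,gamma,mu,zeta}
The 2nd edge added is beta gamma.

beta-gamma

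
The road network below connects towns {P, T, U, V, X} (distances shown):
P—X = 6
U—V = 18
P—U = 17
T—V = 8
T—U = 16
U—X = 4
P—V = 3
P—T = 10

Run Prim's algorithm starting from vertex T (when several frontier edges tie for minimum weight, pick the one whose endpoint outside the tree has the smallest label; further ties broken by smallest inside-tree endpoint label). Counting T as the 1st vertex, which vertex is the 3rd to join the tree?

Grow the tree from T using Prim:
Step 1: cheapest edge leaving the tree is T—V (8); add V.
Step 2: cheapest edge leaving the tree is P—V (3); add P.
Step 3: cheapest edge leaving the tree is P—X (6); add X.
Step 4: cheapest edge leaving the tree is U—X (4); add U.
Vertex order: T, V, P, X, U. The 3rd vertex is P.

P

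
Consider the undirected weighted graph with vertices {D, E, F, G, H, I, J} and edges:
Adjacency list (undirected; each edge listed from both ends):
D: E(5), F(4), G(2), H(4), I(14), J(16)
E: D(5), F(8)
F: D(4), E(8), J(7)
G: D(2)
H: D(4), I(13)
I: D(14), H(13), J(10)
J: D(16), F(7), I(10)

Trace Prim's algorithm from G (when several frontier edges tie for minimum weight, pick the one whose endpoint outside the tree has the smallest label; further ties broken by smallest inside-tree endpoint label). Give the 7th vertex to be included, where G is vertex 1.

Grow the tree from G using Prim:
Step 1: cheapest edge leaving the tree is D G (2); add D.
Step 2: cheapest edge leaving the tree is D F (4); add F.
Step 3: cheapest edge leaving the tree is D H (4); add H.
Step 4: cheapest edge leaving the tree is D E (5); add E.
Step 5: cheapest edge leaving the tree is F J (7); add J.
Step 6: cheapest edge leaving the tree is I J (10); add I.
Vertex order: G, D, F, H, E, J, I. The 7th vertex is I.

I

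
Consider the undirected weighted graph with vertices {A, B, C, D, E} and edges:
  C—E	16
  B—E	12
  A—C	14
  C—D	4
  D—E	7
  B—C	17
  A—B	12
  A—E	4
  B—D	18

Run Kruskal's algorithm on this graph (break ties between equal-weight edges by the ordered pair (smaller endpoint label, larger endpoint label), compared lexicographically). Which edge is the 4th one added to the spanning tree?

Kruskal: consider edges lightest-first.
A—E (4): add — endpoints in different components.
C—D (4): add — endpoints in different components.
D—E (7): add — endpoints in different components.
A—B (12): add — endpoints in different components.
The 4th edge added is A—B.

A-B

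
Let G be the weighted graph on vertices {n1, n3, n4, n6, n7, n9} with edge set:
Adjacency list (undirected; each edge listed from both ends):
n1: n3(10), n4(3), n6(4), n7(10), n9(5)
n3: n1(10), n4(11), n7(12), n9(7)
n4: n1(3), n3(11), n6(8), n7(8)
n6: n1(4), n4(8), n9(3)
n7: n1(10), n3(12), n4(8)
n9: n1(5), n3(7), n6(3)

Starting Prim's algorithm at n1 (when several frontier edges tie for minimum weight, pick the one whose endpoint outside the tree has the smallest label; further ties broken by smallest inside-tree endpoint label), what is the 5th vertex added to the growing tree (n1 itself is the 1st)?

n3

Grow the tree from n1 using Prim:
Step 1: frontier [n1-n4 3, n1-n6 4, n1-n9 5, n1-n3 10, n1-n7 10] → take n1-n4 (3); add n4.
Step 2: frontier [n1-n6 4, n1-n9 5, n1-n3 10, n1-n7 10, n4-n6 8, n4-n7 8, n3-n4 11] → take n1-n6 (4); add n6.
Step 3: frontier [n1-n9 5, n1-n3 10, n1-n7 10, n4-n7 8, n3-n4 11, n6-n9 3] → take n6-n9 (3); add n9.
Step 4: frontier [n1-n3 10, n1-n7 10, n4-n7 8, n3-n4 11, n3-n9 7] → take n3-n9 (7); add n3.
Step 5: frontier [n1-n7 10, n3-n7 12, n4-n7 8] → take n4-n7 (8); add n7.
Vertex order: n1, n4, n6, n9, n3, n7. The 5th vertex is n3.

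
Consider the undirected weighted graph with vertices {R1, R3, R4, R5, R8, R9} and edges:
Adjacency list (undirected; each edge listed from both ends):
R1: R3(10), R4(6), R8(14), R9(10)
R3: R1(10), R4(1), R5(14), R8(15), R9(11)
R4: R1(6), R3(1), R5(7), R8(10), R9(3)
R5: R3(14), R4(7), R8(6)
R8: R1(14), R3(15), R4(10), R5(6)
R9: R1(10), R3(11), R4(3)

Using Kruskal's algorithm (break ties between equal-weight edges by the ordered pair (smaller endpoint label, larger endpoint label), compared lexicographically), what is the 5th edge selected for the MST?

R4-R5

Kruskal's algorithm — process edges by increasing weight (ties by edge label):
R3–R4 (1): add — endpoints in different components.
R4–R9 (3): add — endpoints in different components.
R1–R4 (6): add — endpoints in different components.
R5–R8 (6): add — endpoints in different components.
R4–R5 (7): add — endpoints in different components.
The 5th edge added is R4–R5.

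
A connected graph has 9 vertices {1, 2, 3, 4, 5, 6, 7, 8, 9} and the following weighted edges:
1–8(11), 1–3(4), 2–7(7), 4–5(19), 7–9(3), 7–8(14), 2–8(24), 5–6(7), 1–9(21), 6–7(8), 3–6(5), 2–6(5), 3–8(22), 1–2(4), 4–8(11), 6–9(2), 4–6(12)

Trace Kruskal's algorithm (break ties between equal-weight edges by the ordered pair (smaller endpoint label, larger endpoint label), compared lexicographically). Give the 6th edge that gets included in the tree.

Kruskal: consider edges lightest-first.
6–9 (2): add — endpoints in different components.
7–9 (3): add — endpoints in different components.
1–2 (4): add — endpoints in different components.
1–3 (4): add — endpoints in different components.
2–6 (5): add — endpoints in different components.
3–6 (5): skip — 3 and 6 already connected.
2–7 (7): skip — 2 and 7 already connected.
5–6 (7): add — endpoints in different components.
6–7 (8): skip — 6 and 7 already connected.
1–8 (11): add — endpoints in different components.
4–8 (11): add — endpoints in different components.
The 6th edge added is 5–6.

5-6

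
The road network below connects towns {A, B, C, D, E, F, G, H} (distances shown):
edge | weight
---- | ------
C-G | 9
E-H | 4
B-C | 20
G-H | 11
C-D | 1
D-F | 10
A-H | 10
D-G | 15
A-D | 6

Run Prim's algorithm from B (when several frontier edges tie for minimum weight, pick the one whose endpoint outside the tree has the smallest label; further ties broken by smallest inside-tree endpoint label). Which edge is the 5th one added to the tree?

Prim's algorithm from B:
Step 1: frontier [B-C 20] → take B-C (20); add C.
Step 2: frontier [C-D 1, C-G 9] → take C-D (1); add D.
Step 3: frontier [C-G 9, A-D 6, D-F 10, D-G 15] → take A-D (6); add A.
Step 4: frontier [A-H 10, C-G 9, D-F 10, D-G 15] → take C-G (9); add G.
Step 5: frontier [A-H 10, D-F 10, G-H 11] → take D-F (10); add F.
Step 6: frontier [A-H 10, G-H 11] → take A-H (10); add H.
Step 7: frontier [E-H 4] → take E-H (4); add E.
The 5th edge added is D-F.

D-F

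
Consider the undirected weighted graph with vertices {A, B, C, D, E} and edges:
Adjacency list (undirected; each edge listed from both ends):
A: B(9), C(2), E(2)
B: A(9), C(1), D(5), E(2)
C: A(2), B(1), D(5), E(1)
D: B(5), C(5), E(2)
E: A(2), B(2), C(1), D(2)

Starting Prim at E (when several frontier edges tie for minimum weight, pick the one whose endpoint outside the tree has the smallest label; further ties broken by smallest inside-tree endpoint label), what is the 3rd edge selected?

A-C

Prim, starting at E.
Step 1: frontier [C E 1, A E 2, B E 2, D E 2] → take C E (1); add C.
Step 2: frontier [B C 1, A C 2, C D 5, A E 2, B E 2, D E 2] → take B C (1); add B.
Step 3: frontier [B D 5, A B 9, A C 2, C D 5, A E 2, D E 2] → take A C (2); add A.
Step 4: frontier [B D 5, C D 5, D E 2] → take D E (2); add D.
The 3rd edge added is A C.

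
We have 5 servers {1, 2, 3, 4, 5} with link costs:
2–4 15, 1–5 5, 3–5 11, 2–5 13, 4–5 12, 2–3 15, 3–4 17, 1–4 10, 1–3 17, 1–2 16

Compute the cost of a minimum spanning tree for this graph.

39

Kruskal's algorithm — process edges by increasing weight (ties by edge label):
1–5 (5): add. Components now {1,5} {2} {3} {4}
1–4 (10): add. Components now {1,4,5} {2} {3}
3–5 (11): add. Components now {1,3,4,5} {2}
4–5 (12): skip — 4 and 5 already connected.
2–5 (13): add. Components now {1,2,3,4,5}
MST edges: 1–5, 1–4, 3–5, 2–5; total weight 5+10+11+13 = 39.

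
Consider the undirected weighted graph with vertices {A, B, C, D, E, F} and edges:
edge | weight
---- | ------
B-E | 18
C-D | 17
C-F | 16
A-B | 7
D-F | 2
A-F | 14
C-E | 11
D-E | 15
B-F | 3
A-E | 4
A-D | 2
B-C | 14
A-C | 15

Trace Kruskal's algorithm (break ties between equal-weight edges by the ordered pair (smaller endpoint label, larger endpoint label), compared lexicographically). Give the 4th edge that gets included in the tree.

A-E

Kruskal: consider edges lightest-first.
A-D (2): add — endpoints in different components.
D-F (2): add — endpoints in different components.
B-F (3): add — endpoints in different components.
A-E (4): add — endpoints in different components.
A-B (7): skip — A and B already connected.
C-E (11): add — endpoints in different components.
The 4th edge added is A-E.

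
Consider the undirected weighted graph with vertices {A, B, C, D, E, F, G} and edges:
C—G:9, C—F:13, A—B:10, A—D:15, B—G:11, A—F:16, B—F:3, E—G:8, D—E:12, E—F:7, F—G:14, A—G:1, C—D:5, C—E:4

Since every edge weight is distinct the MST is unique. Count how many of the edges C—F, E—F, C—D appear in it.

Kruskal: consider edges lightest-first.
A—G (1): add — endpoints in different components.
B—F (3): add — endpoints in different components.
C—E (4): add — endpoints in different components.
C—D (5): add — endpoints in different components.
E—F (7): add — endpoints in different components.
E—G (8): add — endpoints in different components.
MST edge set: {A—G, B—F, C—E, C—D, E—F, E—G}.
Of the listed edges, {E—F, C—D} are in the MST → 2.

2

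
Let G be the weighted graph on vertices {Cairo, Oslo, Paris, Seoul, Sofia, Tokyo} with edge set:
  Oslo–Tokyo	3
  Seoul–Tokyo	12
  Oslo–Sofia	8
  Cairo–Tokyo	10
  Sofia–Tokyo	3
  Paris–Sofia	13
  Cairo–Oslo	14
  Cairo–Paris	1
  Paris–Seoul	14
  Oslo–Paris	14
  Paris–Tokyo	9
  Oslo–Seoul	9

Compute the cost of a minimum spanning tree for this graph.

Kruskal: consider edges lightest-first.
Cairo–Paris (1): add. Components now {Cairo,Paris} {Sofia} {Seoul} {Oslo} {Tokyo}
Oslo–Tokyo (3): add. Components now {Cairo,Paris} {Sofia} {Seoul} {Oslo,Tokyo}
Sofia–Tokyo (3): add. Components now {Cairo,Paris} {Oslo,Sofia,Tokyo} {Seoul}
Oslo–Sofia (8): skip — Sofia and Oslo already connected.
Oslo–Seoul (9): add. Components now {Cairo,Paris} {Oslo,Seoul,Sofia,Tokyo}
Paris–Tokyo (9): add. Components now {Cairo,Oslo,Paris,Seoul,Sofia,Tokyo}
MST edges: Cairo–Paris, Oslo–Tokyo, Sofia–Tokyo, Oslo–Seoul, Paris–Tokyo; total weight 1+3+3+9+9 = 25.

25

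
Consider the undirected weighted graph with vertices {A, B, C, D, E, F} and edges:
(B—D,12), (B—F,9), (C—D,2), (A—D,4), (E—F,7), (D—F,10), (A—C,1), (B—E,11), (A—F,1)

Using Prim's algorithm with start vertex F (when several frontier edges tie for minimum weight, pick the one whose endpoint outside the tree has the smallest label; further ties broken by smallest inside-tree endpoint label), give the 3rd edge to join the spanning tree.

C-D

Grow the tree from F using Prim:
Step 1: frontier [A—F 1, E—F 7, B—F 9, D—F 10] → take A—F (1); add A.
Step 2: frontier [A—C 1, A—D 4, E—F 7, B—F 9, D—F 10] → take A—C (1); add C.
Step 3: frontier [A—D 4, C—D 2, E—F 7, B—F 9, D—F 10] → take C—D (2); add D.
Step 4: frontier [B—D 12, E—F 7, B—F 9] → take E—F (7); add E.
Step 5: frontier [B—D 12, B—E 11, B—F 9] → take B—F (9); add B.
The 3rd edge added is C—D.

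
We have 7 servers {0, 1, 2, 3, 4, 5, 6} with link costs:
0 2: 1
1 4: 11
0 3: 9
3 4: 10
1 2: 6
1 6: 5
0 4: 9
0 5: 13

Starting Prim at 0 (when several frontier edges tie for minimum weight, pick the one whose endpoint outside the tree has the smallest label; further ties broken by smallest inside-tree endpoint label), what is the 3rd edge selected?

Prim's algorithm from 0:
Step 1: cheapest edge leaving the tree is 0 2 (1); add 2.
Step 2: cheapest edge leaving the tree is 1 2 (6); add 1.
Step 3: cheapest edge leaving the tree is 1 6 (5); add 6.
Step 4: cheapest edge leaving the tree is 0 3 (9); add 3.
Step 5: cheapest edge leaving the tree is 0 4 (9); add 4.
Step 6: cheapest edge leaving the tree is 0 5 (13); add 5.
The 3rd edge added is 1 6.

1-6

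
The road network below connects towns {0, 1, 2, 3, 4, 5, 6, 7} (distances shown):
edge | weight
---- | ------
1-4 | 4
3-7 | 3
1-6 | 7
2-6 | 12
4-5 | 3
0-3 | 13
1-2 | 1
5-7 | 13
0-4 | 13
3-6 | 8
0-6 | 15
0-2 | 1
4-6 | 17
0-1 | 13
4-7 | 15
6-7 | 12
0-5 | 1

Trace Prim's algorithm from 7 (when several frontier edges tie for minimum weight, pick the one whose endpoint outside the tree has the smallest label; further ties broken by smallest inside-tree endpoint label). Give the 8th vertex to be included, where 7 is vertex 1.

Grow the tree from 7 using Prim:
Step 1: cheapest edge leaving the tree is 3-7 (3); add 3.
Step 2: cheapest edge leaving the tree is 3-6 (8); add 6.
Step 3: cheapest edge leaving the tree is 1-6 (7); add 1.
Step 4: cheapest edge leaving the tree is 1-2 (1); add 2.
Step 5: cheapest edge leaving the tree is 0-2 (1); add 0.
Step 6: cheapest edge leaving the tree is 0-5 (1); add 5.
Step 7: cheapest edge leaving the tree is 4-5 (3); add 4.
Vertex order: 7, 3, 6, 1, 2, 0, 5, 4. The 8th vertex is 4.

4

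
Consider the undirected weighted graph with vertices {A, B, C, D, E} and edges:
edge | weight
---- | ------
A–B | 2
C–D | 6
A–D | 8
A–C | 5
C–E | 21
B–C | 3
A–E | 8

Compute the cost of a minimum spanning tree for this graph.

Prim, starting at D.
Step 1: cheapest edge leaving the tree is C–D (6); add C.
Step 2: cheapest edge leaving the tree is B–C (3); add B.
Step 3: cheapest edge leaving the tree is A–B (2); add A.
Step 4: cheapest edge leaving the tree is A–E (8); add E.
MST edges: C–D, B–C, A–B, A–E; total weight 6+3+2+8 = 19.

19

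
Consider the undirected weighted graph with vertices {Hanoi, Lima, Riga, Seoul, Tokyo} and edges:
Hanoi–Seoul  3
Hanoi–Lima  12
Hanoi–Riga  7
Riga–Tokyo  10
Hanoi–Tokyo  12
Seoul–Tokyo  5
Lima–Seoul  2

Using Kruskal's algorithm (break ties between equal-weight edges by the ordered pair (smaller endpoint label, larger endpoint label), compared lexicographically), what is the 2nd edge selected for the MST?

Hanoi-Seoul

Sort edges by weight, then run Kruskal:
Lima–Seoul (2): add — endpoints in different components.
Hanoi–Seoul (3): add — endpoints in different components.
Seoul–Tokyo (5): add — endpoints in different components.
Hanoi–Riga (7): add — endpoints in different components.
The 2nd edge added is Hanoi–Seoul.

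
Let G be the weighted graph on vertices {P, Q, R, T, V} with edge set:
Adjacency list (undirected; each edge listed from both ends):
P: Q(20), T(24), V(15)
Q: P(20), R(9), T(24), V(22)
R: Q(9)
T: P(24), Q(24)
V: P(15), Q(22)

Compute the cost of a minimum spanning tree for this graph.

68

Kruskal: consider edges lightest-first.
Q—R (9): add. Components now {T} {Q,R} {P} {V}
P—V (15): add. Components now {T} {Q,R} {P,V}
P—Q (20): add. Components now {T} {P,Q,R,V}
Q—V (22): skip — Q and V already connected.
P—T (24): add. Components now {P,Q,R,T,V}
MST edges: Q—R, P—V, P—Q, P—T; total weight 9+15+20+24 = 68.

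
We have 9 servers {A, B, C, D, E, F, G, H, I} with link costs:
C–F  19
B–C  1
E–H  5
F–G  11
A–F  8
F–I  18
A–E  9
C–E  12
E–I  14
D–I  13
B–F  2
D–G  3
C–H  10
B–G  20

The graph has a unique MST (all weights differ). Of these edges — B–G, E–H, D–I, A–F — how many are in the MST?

3

Sort edges by weight, then run Kruskal:
B–C (1): add — endpoints in different components.
B–F (2): add — endpoints in different components.
D–G (3): add — endpoints in different components.
E–H (5): add — endpoints in different components.
A–F (8): add — endpoints in different components.
A–E (9): add — endpoints in different components.
C–H (10): skip — C and H already connected.
F–G (11): add — endpoints in different components.
C–E (12): skip — C and E already connected.
D–I (13): add — endpoints in different components.
MST edge set: {B–C, B–F, D–G, E–H, A–F, A–E, F–G, D–I}.
Of the listed edges, {E–H, D–I, A–F} are in the MST → 3.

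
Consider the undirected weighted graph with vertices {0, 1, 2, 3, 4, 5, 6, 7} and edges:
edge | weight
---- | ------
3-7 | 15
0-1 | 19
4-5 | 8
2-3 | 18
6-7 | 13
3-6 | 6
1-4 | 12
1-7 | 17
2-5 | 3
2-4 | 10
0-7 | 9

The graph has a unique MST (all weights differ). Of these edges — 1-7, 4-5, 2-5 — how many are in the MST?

Kruskal's algorithm — process edges by increasing weight (ties by edge label):
2-5 (3): add — endpoints in different components.
3-6 (6): add — endpoints in different components.
4-5 (8): add — endpoints in different components.
0-7 (9): add — endpoints in different components.
2-4 (10): skip — 2 and 4 already connected.
1-4 (12): add — endpoints in different components.
6-7 (13): add — endpoints in different components.
3-7 (15): skip — 3 and 7 already connected.
1-7 (17): add — endpoints in different components.
MST edge set: {2-5, 3-6, 4-5, 0-7, 1-4, 6-7, 1-7}.
Of the listed edges, {1-7, 4-5, 2-5} are in the MST → 3.

3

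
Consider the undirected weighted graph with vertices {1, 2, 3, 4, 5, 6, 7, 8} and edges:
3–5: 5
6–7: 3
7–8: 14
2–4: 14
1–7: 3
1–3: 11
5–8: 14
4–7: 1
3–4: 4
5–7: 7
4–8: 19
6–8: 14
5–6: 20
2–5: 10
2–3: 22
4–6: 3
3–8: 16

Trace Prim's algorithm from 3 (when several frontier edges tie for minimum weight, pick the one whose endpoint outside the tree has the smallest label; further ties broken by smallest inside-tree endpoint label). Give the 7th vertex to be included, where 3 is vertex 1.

Grow the tree from 3 using Prim:
Step 1: cheapest edge leaving the tree is 3–4 (4); add 4.
Step 2: cheapest edge leaving the tree is 4–7 (1); add 7.
Step 3: cheapest edge leaving the tree is 1–7 (3); add 1.
Step 4: cheapest edge leaving the tree is 4–6 (3); add 6.
Step 5: cheapest edge leaving the tree is 3–5 (5); add 5.
Step 6: cheapest edge leaving the tree is 2–5 (10); add 2.
Step 7: cheapest edge leaving the tree is 5–8 (14); add 8.
Vertex order: 3, 4, 7, 1, 6, 5, 2, 8. The 7th vertex is 2.

2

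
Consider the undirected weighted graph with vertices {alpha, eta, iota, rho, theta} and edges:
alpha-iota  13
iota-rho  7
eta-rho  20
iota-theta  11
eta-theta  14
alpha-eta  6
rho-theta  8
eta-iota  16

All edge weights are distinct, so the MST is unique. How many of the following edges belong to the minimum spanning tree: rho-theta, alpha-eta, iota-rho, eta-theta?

3

Kruskal's algorithm — process edges by increasing weight (ties by edge label):
alpha-eta (6): add. Components now {theta} {alpha,eta} {iota} {rho}
iota-rho (7): add. Components now {theta} {alpha,eta} {iota,rho}
rho-theta (8): add. Components now {iota,rho,theta} {alpha,eta}
iota-theta (11): skip — theta and iota already connected.
alpha-iota (13): add. Components now {alpha,eta,iota,rho,theta}
MST edge set: {alpha-eta, iota-rho, rho-theta, alpha-iota}.
Of the listed edges, {rho-theta, alpha-eta, iota-rho} are in the MST → 3.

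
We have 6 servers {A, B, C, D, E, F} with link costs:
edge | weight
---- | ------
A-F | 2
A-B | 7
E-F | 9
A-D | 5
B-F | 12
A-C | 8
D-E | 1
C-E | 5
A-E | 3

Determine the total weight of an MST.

Sort edges by weight, then run Kruskal:
D-E (1): add. Components now {A} {B} {C} {D,E} {F}
A-F (2): add. Components now {A,F} {B} {C} {D,E}
A-E (3): add. Components now {A,D,E,F} {B} {C}
A-D (5): skip — A and D already connected.
C-E (5): add. Components now {A,C,D,E,F} {B}
A-B (7): add. Components now {A,B,C,D,E,F}
MST edges: D-E, A-F, A-E, C-E, A-B; total weight 1+2+3+5+7 = 18.

18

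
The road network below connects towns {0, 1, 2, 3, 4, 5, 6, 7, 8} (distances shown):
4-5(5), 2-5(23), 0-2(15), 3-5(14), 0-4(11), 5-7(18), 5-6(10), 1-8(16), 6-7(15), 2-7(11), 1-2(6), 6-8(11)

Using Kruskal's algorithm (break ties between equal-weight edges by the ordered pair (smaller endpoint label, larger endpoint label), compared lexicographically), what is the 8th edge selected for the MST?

Sort edges by weight, then run Kruskal:
4-5 (5): add — endpoints in different components.
1-2 (6): add — endpoints in different components.
5-6 (10): add — endpoints in different components.
0-4 (11): add — endpoints in different components.
2-7 (11): add — endpoints in different components.
6-8 (11): add — endpoints in different components.
3-5 (14): add — endpoints in different components.
0-2 (15): add — endpoints in different components.
The 8th edge added is 0-2.

0-2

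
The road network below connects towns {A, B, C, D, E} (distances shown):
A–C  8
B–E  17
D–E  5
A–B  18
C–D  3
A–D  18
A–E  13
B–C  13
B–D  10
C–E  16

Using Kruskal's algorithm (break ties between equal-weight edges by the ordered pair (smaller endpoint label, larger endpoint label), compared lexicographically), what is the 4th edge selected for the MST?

Kruskal: consider edges lightest-first.
C–D (3): add. Components now {A} {B} {C,D} {E}
D–E (5): add. Components now {A} {B} {C,D,E}
A–C (8): add. Components now {A,C,D,E} {B}
B–D (10): add. Components now {A,B,C,D,E}
The 4th edge added is B–D.

B-D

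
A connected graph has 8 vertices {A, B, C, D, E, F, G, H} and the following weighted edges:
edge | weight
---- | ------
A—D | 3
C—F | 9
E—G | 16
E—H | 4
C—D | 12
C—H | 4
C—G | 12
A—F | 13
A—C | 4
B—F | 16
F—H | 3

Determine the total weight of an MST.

Grow the tree from H using Prim:
Step 1: cheapest edge leaving the tree is F—H (3); add F.
Step 2: cheapest edge leaving the tree is C—H (4); add C.
Step 3: cheapest edge leaving the tree is A—C (4); add A.
Step 4: cheapest edge leaving the tree is A—D (3); add D.
Step 5: cheapest edge leaving the tree is E—H (4); add E.
Step 6: cheapest edge leaving the tree is C—G (12); add G.
Step 7: cheapest edge leaving the tree is B—F (16); add B.
MST edges: F—H, C—H, A—C, A—D, E—H, C—G, B—F; total weight 3+4+4+3+4+12+16 = 46.

46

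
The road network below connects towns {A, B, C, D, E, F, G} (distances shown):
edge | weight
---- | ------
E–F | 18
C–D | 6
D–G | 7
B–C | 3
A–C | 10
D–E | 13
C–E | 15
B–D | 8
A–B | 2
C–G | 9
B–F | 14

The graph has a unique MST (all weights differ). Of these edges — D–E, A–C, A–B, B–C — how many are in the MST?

Kruskal's algorithm — process edges by increasing weight (ties by edge label):
A–B (2): add — endpoints in different components.
B–C (3): add — endpoints in different components.
C–D (6): add — endpoints in different components.
D–G (7): add — endpoints in different components.
B–D (8): skip — B and D already connected.
C–G (9): skip — C and G already connected.
A–C (10): skip — A and C already connected.
D–E (13): add — endpoints in different components.
B–F (14): add — endpoints in different components.
MST edge set: {A–B, B–C, C–D, D–G, D–E, B–F}.
Of the listed edges, {D–E, A–B, B–C} are in the MST → 3.

3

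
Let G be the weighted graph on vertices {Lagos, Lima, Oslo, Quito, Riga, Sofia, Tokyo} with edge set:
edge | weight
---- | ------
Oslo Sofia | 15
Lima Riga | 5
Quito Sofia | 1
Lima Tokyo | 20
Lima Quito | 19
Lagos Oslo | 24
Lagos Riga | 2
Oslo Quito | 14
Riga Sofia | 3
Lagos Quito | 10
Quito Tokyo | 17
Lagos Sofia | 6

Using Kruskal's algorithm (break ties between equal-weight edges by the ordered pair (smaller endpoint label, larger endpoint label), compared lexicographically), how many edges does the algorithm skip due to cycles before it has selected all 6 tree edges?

Sort edges by weight, then run Kruskal:
Quito Sofia (1): add — endpoints in different components.
Lagos Riga (2): add — endpoints in different components.
Riga Sofia (3): add — endpoints in different components.
Lima Riga (5): add — endpoints in different components.
Lagos Sofia (6): skip — Sofia and Lagos already connected.
Lagos Quito (10): skip — Quito and Lagos already connected.
Oslo Quito (14): add — endpoints in different components.
Oslo Sofia (15): skip — Oslo and Sofia already connected.
Quito Tokyo (17): add — endpoints in different components.
Edges rejected before the tree was complete: 3.

3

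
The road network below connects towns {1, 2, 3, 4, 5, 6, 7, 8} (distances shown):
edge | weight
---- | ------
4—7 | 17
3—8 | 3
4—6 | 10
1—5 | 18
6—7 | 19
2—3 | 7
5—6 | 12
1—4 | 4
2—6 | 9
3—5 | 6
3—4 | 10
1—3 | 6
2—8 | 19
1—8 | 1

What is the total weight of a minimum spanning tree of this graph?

Prim, starting at 8.
Step 1: frontier [1—8 1, 3—8 3, 2—8 19] → take 1—8 (1); add 1.
Step 2: frontier [1—4 4, 1—3 6, 1—5 18, 3—8 3, 2—8 19] → take 3—8 (3); add 3.
Step 3: frontier [1—4 4, 1—5 18, 3—5 6, 2—3 7, 3—4 10, 2—8 19] → take 1—4 (4); add 4.
Step 4: frontier [1—5 18, 3—5 6, 2—3 7, 4—6 10, 4—7 17, 2—8 19] → take 3—5 (6); add 5.
Step 5: frontier [2—3 7, 4—6 10, 4—7 17, 5—6 12, 2—8 19] → take 2—3 (7); add 2.
Step 6: frontier [2—6 9, 4—6 10, 4—7 17, 5—6 12] → take 2—6 (9); add 6.
Step 7: frontier [4—7 17, 6—7 19] → take 4—7 (17); add 7.
MST edges: 1—8, 3—8, 1—4, 3—5, 2—3, 2—6, 4—7; total weight 1+3+4+6+7+9+17 = 47.

47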